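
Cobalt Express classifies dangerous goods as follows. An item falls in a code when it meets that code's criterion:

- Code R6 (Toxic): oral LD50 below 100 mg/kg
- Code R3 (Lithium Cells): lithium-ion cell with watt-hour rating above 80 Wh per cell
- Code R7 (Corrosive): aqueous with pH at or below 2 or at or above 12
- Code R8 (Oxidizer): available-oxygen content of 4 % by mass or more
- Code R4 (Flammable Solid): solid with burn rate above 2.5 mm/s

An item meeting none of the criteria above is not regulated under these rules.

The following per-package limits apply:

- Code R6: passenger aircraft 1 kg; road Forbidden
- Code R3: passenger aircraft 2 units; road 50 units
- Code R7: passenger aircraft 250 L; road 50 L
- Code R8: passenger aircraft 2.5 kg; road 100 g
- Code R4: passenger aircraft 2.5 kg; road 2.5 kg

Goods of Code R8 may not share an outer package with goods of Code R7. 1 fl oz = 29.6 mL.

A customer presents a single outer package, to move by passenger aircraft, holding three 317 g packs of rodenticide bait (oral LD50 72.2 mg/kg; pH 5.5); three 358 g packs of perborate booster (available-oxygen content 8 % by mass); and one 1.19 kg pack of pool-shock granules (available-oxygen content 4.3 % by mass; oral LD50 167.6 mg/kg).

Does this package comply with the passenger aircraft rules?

Yes

The rodenticide bait has oral LD50 72.2 mg/kg, which is < 100 mg/kg, so it is Code R6 (Toxic).
With available-oxygen content 8 % by mass (≥ 4 % by mass), the perborate booster falls in Code R8.
The pool-shock granules have available-oxygen content 4.3 % by mass, which is ≥ 4 % by mass, so they are Code R8 (Oxidizer).
Code R8 net quantity: (three 358 g packs = 1.074 kg) + 1.19 kg = 2.264 kg.
2.264 kg is within the passenger aircraft limit of 2.5 kg for Code R8.
Code R6 quantity: three 317 g packs = 951 g.
951 g is within the passenger aircraft limit of 1 kg for Code R6.
The segregation rule (Code R8 with Code R7) does not apply to Code R8 with Code R6.
Every hazard code is within its passenger aircraft limit and no segregation rule is violated.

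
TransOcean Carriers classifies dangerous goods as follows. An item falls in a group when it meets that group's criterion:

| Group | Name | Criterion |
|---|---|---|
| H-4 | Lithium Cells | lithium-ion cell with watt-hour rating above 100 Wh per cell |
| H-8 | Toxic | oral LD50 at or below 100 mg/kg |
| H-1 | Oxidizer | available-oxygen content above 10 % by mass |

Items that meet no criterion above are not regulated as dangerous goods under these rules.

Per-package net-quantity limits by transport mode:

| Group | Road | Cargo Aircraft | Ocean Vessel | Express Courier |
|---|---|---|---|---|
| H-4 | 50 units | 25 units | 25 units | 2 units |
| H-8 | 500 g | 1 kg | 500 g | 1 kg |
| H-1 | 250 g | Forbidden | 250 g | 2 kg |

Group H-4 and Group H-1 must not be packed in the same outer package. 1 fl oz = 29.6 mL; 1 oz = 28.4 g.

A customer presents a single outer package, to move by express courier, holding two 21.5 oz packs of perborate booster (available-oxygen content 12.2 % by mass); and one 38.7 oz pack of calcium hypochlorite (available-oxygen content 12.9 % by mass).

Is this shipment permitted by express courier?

No

Perborate booster: available-oxygen content 12.2 % by mass > 10 % by mass → Group H-1 (Oxidizer).
With available-oxygen content 12.9 % by mass (> 10 % by mass), the calcium hypochlorite falls in Group H-1.
Total Group H-1: (two 21.5 oz packs = 1221.2 g) + (one 38.7 oz pack = 1099.08 g) = 2320.28 g.
2320.28 g > 2 kg (express courier limit, Group H-1) — over the limit.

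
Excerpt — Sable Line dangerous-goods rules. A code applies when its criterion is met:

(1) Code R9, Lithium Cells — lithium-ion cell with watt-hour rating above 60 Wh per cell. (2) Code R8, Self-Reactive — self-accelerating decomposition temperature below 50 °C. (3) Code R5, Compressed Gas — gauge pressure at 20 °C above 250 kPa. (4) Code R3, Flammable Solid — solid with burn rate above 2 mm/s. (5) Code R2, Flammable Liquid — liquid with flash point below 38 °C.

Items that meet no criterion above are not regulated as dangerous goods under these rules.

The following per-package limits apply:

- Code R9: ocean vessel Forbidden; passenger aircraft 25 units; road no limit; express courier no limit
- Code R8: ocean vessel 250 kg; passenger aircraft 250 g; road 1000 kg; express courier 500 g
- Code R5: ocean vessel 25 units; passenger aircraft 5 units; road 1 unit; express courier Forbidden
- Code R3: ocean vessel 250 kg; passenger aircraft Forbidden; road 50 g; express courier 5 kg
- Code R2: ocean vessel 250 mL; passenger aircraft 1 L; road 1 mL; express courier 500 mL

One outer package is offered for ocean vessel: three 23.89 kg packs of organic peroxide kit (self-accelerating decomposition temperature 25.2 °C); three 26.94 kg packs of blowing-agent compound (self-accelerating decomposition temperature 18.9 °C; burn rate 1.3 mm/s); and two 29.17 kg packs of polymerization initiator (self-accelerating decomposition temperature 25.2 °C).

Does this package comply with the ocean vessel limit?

Yes

Organic peroxide kit: self-accelerating decomposition temperature 25.2 °C < 50 °C → Code R8 (Self-Reactive).
With self-accelerating decomposition temperature 18.9 °C (< 50 °C), the blowing-agent compound falls in Code R8.
The polymerization initiator has self-accelerating decomposition temperature 25.2 °C, which is < 50 °C, so it is Code R8 (Self-Reactive).
Code R8 net quantity: (three 23.89 kg packs = 71.67 kg) + (three 26.94 kg packs = 80.82 kg) + (two 29.17 kg packs = 58.34 kg) = 210.83 kg.
That is within the Code R8 ocean vessel limit of 250 kg.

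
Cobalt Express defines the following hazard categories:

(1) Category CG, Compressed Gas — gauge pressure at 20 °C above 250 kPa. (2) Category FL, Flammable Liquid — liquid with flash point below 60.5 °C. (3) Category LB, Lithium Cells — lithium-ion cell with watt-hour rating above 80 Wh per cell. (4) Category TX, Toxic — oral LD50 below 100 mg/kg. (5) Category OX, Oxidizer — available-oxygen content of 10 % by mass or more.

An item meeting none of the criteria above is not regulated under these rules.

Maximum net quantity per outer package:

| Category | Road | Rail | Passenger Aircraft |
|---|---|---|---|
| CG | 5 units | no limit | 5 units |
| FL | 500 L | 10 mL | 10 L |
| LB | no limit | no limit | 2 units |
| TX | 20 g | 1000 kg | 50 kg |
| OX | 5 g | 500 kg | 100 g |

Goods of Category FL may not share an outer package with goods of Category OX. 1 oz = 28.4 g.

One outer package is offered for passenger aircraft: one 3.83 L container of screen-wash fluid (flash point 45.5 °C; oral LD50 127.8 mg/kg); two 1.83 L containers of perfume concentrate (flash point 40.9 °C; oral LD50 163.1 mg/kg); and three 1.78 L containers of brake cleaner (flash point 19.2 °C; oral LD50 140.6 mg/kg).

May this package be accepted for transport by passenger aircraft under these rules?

No

Screen-wash fluid: flash point 45.5 °C < 60.5 °C → Category FL (Flammable Liquid).
With flash point 40.9 °C (< 60.5 °C), the perfume concentrate falls in Category FL.
The brake cleaner has flash point 19.2 °C, which is < 60.5 °C, so it is Category FL (Flammable Liquid).
Category FL net quantity: 3.83 L + (two 1.83 L containers = 3.66 L) + (three 1.78 L containers = 5.34 L) = 12.83 L.
12.83 L exceeds the passenger aircraft limit of 10 L for Category FL.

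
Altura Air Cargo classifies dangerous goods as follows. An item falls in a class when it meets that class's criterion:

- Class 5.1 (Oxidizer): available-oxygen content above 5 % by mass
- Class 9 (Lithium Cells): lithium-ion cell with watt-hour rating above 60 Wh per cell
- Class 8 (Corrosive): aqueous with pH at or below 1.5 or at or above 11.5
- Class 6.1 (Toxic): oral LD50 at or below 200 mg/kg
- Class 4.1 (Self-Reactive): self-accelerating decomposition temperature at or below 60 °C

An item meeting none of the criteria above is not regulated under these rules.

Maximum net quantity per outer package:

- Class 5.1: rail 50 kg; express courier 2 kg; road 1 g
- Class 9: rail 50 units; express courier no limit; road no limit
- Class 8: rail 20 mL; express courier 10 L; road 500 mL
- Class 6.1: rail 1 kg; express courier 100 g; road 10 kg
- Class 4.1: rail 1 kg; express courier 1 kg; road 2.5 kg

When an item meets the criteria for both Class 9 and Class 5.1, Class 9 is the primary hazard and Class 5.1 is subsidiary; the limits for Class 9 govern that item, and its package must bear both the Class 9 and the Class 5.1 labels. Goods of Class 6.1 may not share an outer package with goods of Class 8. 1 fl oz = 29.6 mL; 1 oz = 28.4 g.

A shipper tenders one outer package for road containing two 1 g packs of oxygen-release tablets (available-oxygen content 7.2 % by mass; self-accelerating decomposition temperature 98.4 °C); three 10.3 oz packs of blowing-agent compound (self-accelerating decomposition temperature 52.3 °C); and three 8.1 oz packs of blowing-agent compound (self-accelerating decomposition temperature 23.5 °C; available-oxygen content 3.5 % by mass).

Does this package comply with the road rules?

The oxygen-release tablets have available-oxygen content 7.2 % by mass, which is > 5 % by mass, so they are Class 5.1 (Oxidizer).
With self-accelerating decomposition temperature 52.3 °C (≤ 60 °C), the blowing-agent compound falls in Class 4.1.
Blowing-agent compound: self-accelerating decomposition temperature 23.5 °C ≤ 60 °C → Class 4.1 (Self-Reactive).
Class 4.1 net quantity: (three 10.3 oz packs = 877.56 g) + (three 8.1 oz packs = 690.12 g) = 1567.68 g.
1567.68 g is within the road limit of 2.5 kg for Class 4.1.
Class 5.1 quantity: two 1 g packs = 2 g.
That exceeds the Class 5.1 road limit of 1 g.
The segregation rule (Class 6.1 with Class 8) does not apply to Class 4.1 with Class 5.1.

No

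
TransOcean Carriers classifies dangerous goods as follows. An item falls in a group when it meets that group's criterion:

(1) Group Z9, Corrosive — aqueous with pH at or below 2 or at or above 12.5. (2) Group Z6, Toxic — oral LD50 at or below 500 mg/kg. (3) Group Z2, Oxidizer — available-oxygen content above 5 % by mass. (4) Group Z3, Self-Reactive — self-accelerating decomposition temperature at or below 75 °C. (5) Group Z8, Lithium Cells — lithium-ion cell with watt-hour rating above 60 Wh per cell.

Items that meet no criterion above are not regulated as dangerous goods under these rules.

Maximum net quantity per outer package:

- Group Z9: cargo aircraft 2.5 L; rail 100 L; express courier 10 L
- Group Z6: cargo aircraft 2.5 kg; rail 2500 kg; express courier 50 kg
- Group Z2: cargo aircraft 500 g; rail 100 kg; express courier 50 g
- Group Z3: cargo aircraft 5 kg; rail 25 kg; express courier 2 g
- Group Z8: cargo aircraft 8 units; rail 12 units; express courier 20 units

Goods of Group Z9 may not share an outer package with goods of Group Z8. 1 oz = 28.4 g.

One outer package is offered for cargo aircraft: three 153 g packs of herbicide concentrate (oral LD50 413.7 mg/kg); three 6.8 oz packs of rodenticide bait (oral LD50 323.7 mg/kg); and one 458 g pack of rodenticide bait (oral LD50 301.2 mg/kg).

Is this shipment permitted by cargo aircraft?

Yes

With oral LD50 413.7 mg/kg (≤ 500 mg/kg), the herbicide concentrate falls in Group Z6.
Rodenticide bait: oral LD50 323.7 mg/kg ≤ 500 mg/kg → Group Z6 (Toxic).
With oral LD50 301.2 mg/kg (≤ 500 mg/kg), the rodenticide bait falls in Group Z6.
Total Group Z6: (three 153 g packs = 459 g) + (three 6.8 oz packs = 579.36 g) + 458 g = 1496.36 g.
1496.36 g ≤ 2.5 kg (cargo aircraft limit, Group Z6) — within limit.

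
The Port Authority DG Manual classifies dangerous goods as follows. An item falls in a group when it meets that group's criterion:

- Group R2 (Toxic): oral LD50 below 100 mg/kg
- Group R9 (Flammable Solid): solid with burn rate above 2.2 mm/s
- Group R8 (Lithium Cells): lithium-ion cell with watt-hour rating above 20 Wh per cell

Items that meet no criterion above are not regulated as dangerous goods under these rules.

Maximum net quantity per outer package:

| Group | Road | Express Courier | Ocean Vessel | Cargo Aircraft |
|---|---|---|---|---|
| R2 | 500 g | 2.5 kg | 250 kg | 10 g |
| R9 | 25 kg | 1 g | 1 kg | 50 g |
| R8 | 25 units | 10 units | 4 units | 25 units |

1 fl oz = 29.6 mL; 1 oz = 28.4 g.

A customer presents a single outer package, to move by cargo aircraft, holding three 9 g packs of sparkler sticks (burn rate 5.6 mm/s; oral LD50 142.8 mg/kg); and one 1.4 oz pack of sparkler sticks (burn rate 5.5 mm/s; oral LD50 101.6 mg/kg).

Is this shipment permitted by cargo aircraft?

No

Sparkler sticks: burn rate 5.6 mm/s > 2.2 mm/s → Group R9 (Flammable Solid).
Burn rate 5.5 mm/s meets the Group R9 criterion (Flammable Solid), so the sparkler sticks are Group R9.
Total Group R9: (three 9 g packs = 27 g) + (one 1.4 oz pack = 39.76 g) = 66.76 g.
66.76 g exceeds the cargo aircraft limit of 50 g for Group R9.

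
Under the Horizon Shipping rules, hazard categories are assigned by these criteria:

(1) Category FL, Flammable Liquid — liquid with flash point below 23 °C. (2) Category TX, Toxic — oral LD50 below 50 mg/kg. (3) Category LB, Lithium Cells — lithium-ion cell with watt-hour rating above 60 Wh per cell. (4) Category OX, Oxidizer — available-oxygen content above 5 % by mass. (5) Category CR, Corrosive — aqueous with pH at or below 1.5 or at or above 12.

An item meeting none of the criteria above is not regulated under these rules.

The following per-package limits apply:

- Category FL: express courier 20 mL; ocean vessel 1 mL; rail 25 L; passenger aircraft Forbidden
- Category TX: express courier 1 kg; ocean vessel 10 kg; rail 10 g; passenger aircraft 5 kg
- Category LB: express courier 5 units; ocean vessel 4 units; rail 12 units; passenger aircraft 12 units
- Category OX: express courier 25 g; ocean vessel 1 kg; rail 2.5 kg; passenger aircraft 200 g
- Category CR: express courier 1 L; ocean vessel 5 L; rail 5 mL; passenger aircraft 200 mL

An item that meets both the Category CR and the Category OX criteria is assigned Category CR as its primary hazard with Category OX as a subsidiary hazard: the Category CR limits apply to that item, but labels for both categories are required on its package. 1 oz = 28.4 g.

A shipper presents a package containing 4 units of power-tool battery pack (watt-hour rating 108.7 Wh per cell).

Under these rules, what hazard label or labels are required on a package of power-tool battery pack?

Category LB

Power-tool battery pack: watt-hour rating 108.7 Wh per cell > 60 Wh per cell → Category LB (Lithium Cells).
Only the Category LB label is required.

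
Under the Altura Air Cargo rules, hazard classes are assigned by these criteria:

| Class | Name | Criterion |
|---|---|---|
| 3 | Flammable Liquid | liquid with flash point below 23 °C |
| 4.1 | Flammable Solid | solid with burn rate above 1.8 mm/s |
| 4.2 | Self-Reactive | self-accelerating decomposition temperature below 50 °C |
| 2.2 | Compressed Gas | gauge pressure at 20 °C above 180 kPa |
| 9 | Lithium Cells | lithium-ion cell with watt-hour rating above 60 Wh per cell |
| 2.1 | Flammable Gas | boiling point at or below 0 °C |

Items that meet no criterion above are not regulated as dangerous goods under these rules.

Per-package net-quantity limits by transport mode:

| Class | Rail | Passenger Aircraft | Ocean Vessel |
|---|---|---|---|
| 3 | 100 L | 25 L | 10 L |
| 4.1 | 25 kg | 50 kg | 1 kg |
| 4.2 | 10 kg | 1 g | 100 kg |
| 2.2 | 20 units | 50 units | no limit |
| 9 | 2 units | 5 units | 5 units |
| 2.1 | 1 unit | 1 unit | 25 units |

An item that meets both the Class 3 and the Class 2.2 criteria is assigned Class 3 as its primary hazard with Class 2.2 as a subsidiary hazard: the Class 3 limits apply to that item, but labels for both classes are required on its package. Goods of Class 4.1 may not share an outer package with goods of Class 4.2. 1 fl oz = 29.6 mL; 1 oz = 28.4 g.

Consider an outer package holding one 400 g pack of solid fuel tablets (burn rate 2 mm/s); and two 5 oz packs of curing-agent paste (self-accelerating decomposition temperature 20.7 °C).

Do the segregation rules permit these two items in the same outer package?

Solid fuel tablets: burn rate 2 mm/s > 1.8 mm/s → Class 4.1 (Flammable Solid).
Curing-agent paste: self-accelerating decomposition temperature 20.7 °C < 50 °C → Class 4.2 (Self-Reactive).
Class 4.1 and Class 4.2 may not share an outer package.

No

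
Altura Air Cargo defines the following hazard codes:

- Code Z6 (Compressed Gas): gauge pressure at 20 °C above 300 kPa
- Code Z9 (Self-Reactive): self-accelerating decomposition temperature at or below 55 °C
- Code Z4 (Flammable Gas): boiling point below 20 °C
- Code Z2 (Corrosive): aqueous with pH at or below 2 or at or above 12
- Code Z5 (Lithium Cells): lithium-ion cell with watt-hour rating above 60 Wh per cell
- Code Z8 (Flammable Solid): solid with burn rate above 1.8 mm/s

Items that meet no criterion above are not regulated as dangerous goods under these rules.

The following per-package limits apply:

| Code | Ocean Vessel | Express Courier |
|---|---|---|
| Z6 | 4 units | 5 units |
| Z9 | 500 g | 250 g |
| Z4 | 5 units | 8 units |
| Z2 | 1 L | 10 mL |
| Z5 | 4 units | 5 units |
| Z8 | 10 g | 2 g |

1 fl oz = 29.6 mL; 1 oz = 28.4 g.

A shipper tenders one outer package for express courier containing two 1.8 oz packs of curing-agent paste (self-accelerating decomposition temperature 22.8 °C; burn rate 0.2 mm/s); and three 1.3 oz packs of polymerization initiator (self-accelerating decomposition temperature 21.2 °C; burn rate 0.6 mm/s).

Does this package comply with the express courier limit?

Self-accelerating decomposition temperature 22.8 °C meets the Code Z9 criterion (Self-Reactive), so the curing-agent paste is Code Z9.
Self-accelerating decomposition temperature 21.2 °C meets the Code Z9 criterion (Self-Reactive), so the polymerization initiator is Code Z9.
Code Z9 net quantity: (two 1.8 oz packs = 102.24 g) + (three 1.3 oz packs = 110.76 g) = 213 g.
213 g ≤ 250 g (express courier limit, Code Z9) — within limit.

Yes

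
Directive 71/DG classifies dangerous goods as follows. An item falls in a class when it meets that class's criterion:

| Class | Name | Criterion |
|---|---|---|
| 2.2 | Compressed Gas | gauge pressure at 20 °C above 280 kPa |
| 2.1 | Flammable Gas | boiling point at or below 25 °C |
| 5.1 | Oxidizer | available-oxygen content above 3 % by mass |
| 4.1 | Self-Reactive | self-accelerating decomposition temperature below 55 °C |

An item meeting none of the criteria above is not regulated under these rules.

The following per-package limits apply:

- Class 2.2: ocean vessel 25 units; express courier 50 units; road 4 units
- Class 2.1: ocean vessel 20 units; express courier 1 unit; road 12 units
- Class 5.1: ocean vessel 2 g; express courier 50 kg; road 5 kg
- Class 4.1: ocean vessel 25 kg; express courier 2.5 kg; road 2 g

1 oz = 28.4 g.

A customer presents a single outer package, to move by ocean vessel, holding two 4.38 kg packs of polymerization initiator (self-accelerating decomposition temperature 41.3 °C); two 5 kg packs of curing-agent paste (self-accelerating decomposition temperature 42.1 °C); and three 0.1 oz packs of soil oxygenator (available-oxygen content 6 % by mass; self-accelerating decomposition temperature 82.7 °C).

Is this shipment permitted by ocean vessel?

No

Polymerization initiator: self-accelerating decomposition temperature 41.3 °C < 55 °C → Class 4.1 (Self-Reactive).
With self-accelerating decomposition temperature 42.1 °C (< 55 °C), the curing-agent paste falls in Class 4.1.
Available-oxygen content 6 % by mass meets the Class 5.1 criterion (Oxidizer), so the soil oxygenator is Class 5.1.
Class 4.1 net quantity: (two 4.38 kg packs = 8.76 kg) + (two 5 kg packs = 10 kg) = 18.76 kg.
That is within the Class 4.1 ocean vessel limit of 25 kg.
Class 5.1 quantity: three 0.1 oz packs = 8.52 g.
8.52 g > 2 g (ocean vessel limit, Class 5.1) — over the limit.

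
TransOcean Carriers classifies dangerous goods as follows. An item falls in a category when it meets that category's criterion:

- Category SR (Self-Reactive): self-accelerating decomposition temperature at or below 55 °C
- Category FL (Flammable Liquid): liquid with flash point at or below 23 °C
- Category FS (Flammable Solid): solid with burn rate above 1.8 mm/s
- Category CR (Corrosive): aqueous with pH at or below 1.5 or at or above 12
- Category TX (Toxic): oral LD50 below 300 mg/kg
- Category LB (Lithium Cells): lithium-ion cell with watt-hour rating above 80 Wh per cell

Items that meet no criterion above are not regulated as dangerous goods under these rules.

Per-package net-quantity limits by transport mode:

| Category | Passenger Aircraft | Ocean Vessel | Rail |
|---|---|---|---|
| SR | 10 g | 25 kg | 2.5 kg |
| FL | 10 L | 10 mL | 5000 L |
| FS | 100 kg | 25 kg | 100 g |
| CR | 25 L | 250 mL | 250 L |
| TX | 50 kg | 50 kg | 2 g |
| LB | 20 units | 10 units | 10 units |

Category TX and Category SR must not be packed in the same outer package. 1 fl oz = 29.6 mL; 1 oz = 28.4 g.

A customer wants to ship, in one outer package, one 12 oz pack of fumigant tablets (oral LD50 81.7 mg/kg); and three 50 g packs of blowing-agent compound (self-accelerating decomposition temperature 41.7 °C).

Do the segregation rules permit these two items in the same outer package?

No

The fumigant tablets have oral LD50 81.7 mg/kg, which is < 300 mg/kg, so they are Category TX (Toxic).
Blowing-agent compound: self-accelerating decomposition temperature 41.7 °C ≤ 55 °C → Category SR (Self-Reactive).
Category TX and Category SR may not share an outer package.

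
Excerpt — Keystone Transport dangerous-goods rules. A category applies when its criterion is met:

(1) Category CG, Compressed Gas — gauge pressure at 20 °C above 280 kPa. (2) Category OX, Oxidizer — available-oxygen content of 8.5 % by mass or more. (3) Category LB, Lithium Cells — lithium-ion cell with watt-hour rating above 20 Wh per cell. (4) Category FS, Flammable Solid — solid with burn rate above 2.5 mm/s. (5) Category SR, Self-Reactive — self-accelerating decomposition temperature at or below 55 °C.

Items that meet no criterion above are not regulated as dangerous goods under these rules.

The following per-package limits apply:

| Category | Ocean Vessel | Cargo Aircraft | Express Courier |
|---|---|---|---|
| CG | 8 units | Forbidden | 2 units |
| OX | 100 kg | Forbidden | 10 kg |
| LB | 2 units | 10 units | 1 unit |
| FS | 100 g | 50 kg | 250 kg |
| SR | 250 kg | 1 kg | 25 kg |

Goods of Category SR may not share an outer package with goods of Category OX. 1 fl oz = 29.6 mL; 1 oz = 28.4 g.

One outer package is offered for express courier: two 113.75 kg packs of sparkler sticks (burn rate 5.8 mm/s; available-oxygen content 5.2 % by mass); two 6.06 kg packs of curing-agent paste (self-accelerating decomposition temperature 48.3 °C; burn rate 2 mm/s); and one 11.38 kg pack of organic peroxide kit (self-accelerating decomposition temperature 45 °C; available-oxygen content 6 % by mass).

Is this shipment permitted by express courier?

Yes

Sparkler sticks: burn rate 5.8 mm/s > 2.5 mm/s → Category FS (Flammable Solid).
With self-accelerating decomposition temperature 48.3 °C (≤ 55 °C), the curing-agent paste falls in Category SR.
Organic peroxide kit: self-accelerating decomposition temperature 45 °C ≤ 55 °C → Category SR (Self-Reactive).
Total Category SR: (two 6.06 kg packs = 12.12 kg) + 11.38 kg = 23.5 kg.
23.5 kg ≤ 25 kg (express courier limit, Category SR) — within limit.
Category FS quantity: two 113.75 kg packs = 227.5 kg.
227.5 kg is within the express courier limit of 250 kg for Category FS.
The segregation rule (Category SR with Category OX) does not apply to Category SR with Category FS.
Every hazard category is within its express courier limit and no segregation rule is violated.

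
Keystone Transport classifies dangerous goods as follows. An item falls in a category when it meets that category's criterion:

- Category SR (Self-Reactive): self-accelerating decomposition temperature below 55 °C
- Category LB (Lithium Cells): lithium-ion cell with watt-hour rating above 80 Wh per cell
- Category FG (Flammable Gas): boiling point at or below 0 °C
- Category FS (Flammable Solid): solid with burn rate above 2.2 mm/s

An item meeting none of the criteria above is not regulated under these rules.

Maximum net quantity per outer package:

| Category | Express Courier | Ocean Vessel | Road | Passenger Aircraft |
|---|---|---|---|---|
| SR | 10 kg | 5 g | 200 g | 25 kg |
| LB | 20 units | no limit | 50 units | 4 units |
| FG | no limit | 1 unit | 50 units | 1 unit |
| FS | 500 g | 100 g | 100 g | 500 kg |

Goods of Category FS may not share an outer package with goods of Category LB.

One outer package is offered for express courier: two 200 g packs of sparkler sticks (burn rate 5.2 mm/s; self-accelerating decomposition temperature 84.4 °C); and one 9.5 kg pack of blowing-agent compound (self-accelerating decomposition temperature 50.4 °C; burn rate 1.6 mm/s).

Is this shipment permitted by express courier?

With burn rate 5.2 mm/s (> 2.2 mm/s), the sparkler sticks fall in Category FS.
Self-accelerating decomposition temperature 50.4 °C meets the Category SR criterion (Self-Reactive), so the blowing-agent compound is Category SR.
Category FS quantity: two 200 g packs = 400 g.
400 g is within the express courier limit of 500 g for Category FS.
Category SR quantity: 9.5 kg.
9.5 kg is within the express courier limit of 10 kg for Category SR.
The segregation rule (Category FS with Category LB) does not apply to Category FS with Category SR.
Every hazard category is within its express courier limit and no segregation rule is violated.

Yes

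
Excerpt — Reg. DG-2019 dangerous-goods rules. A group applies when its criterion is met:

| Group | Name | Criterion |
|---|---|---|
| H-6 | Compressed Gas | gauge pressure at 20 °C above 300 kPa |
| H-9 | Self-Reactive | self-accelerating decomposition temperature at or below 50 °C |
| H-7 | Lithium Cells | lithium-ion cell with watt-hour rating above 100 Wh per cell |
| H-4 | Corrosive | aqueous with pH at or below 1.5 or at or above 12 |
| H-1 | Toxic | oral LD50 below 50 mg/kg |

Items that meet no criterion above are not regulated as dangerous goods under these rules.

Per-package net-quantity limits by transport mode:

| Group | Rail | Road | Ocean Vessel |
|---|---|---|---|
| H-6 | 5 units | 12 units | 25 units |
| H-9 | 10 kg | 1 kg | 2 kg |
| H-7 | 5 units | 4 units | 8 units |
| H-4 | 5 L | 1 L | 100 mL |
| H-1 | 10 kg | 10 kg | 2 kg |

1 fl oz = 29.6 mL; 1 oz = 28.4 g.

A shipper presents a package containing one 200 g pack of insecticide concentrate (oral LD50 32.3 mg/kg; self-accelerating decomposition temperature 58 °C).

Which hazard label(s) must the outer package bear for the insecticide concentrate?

Group H-1

The insecticide concentrate has oral LD50 32.3 mg/kg, which is < 50 mg/kg, so it is Group H-1 (Toxic).
Only the Group H-1 label is required.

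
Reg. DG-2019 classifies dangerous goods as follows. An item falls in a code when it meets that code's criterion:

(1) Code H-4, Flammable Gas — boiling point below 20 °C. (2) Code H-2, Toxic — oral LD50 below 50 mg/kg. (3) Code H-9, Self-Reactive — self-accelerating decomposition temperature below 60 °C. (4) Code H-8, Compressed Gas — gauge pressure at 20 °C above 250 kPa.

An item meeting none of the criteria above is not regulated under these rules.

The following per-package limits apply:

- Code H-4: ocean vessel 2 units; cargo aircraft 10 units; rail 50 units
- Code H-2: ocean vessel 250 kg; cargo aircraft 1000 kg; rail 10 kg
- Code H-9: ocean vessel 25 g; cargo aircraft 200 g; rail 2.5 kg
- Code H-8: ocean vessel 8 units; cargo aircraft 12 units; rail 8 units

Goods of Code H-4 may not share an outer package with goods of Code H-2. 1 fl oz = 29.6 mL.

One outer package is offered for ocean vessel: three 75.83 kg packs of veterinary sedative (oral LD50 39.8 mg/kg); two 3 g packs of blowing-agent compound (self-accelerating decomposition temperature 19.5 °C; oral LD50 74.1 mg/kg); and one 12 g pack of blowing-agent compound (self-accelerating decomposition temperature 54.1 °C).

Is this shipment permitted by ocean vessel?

Veterinary sedative: oral LD50 39.8 mg/kg < 50 mg/kg → Code H-2 (Toxic).
Blowing-agent compound: self-accelerating decomposition temperature 19.5 °C < 60 °C → Code H-9 (Self-Reactive).
With self-accelerating decomposition temperature 54.1 °C (< 60 °C), the blowing-agent compound falls in Code H-9.
Code H-2 quantity: three 75.83 kg packs = 227.49 kg.
That is within the Code H-2 ocean vessel limit of 250 kg.
Code H-9 net quantity: (two 3 g packs = 6 g) + 12 g = 18 g.
18 g is within the ocean vessel limit of 25 g for Code H-9.
The segregation rule (Code H-4 with Code H-2) does not apply to Code H-2 with Code H-9.
Every hazard code is within its ocean vessel limit and no segregation rule is violated.

Yes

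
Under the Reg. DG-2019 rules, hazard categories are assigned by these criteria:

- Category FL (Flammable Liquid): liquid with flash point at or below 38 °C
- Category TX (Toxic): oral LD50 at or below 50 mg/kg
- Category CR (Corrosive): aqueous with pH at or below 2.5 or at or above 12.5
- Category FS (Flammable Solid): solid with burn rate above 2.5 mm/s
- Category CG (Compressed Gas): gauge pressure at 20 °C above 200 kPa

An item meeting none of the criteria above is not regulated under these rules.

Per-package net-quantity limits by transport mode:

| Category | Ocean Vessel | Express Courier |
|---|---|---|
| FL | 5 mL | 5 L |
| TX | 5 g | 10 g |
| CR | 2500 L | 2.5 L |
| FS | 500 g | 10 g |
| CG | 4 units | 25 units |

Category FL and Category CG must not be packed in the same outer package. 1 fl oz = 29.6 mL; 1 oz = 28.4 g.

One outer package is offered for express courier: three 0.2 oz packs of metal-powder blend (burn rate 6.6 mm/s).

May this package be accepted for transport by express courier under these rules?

No

With burn rate 6.6 mm/s (> 2.5 mm/s), the metal-powder blend falls in Category FS.
Category FS quantity: three 0.2 oz packs = 17.04 g.
That exceeds the Category FS express courier limit of 10 g.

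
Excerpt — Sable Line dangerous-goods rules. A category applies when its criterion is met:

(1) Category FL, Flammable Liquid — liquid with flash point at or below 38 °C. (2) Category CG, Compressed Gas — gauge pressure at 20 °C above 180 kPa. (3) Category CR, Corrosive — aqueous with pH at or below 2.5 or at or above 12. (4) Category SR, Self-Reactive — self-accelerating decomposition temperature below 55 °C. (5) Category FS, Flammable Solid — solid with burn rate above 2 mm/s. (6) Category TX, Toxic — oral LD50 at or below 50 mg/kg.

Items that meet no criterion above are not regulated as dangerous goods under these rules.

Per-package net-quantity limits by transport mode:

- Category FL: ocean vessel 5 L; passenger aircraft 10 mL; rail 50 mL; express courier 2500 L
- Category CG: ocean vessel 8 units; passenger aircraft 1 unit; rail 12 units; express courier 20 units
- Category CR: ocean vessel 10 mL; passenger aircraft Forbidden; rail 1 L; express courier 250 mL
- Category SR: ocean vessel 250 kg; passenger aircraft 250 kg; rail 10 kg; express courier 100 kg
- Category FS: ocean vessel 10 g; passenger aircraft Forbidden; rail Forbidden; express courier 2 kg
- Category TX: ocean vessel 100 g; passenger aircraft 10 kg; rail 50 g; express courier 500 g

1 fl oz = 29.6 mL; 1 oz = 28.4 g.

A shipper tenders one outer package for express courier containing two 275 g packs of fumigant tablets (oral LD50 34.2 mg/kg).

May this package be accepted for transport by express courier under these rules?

With oral LD50 34.2 mg/kg (≤ 50 mg/kg), the fumigant tablets fall in Category TX.
Category TX quantity: two 275 g packs = 550 g.
550 g > 500 g (express courier limit, Category TX) — over the limit.

No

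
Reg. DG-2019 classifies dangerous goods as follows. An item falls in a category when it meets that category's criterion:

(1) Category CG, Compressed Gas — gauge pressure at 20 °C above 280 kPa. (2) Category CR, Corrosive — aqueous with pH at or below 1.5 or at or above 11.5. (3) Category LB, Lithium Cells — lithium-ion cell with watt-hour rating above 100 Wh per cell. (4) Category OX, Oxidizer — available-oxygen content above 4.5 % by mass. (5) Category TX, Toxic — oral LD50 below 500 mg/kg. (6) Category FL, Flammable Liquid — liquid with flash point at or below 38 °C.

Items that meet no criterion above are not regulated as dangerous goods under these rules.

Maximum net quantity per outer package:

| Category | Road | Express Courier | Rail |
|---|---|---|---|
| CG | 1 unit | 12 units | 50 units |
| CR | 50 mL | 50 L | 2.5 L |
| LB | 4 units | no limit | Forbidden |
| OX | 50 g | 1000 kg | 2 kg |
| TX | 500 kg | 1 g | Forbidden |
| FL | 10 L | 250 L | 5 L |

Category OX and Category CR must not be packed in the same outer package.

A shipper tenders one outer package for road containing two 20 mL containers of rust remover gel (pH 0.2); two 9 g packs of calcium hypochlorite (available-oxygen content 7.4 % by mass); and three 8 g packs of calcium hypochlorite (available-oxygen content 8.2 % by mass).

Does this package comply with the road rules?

No

The rust remover gel has pH 0.2, which is ≤ 1.5, so it is Category CR (Corrosive).
Available-oxygen content 7.4 % by mass meets the Category OX criterion (Oxidizer), so the calcium hypochlorite is Category OX.
The calcium hypochlorite has available-oxygen content 8.2 % by mass, which is > 4.5 % by mass, so it is Category OX (Oxidizer).
Category OX net quantity: (two 9 g packs = 18 g) + (three 8 g packs = 24 g) = 42 g.
42 g is within the road limit of 50 g for Category OX.
Category CR quantity: two 20 mL containers = 40 mL.
40 mL ≤ 50 mL (road limit, Category CR) — within limit.
Category OX and Category CR may not share an outer package.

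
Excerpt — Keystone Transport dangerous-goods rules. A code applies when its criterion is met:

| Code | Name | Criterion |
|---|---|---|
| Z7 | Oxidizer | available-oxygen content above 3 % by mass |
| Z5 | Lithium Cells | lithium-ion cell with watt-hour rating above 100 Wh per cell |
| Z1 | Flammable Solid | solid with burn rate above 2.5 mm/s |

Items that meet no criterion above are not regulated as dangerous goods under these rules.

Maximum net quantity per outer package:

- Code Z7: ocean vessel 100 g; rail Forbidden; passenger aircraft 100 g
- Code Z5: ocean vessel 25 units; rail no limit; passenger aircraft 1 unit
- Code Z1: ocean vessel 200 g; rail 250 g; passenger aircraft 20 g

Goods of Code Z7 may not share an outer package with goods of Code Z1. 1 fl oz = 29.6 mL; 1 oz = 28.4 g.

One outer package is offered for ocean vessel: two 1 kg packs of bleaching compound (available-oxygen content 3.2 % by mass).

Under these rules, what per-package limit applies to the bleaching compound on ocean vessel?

Bleaching compound: available-oxygen content 3.2 % by mass > 3 % by mass → Code Z7 (Oxidizer).
The ocean vessel limit for Code Z7 is 100 g.

100 g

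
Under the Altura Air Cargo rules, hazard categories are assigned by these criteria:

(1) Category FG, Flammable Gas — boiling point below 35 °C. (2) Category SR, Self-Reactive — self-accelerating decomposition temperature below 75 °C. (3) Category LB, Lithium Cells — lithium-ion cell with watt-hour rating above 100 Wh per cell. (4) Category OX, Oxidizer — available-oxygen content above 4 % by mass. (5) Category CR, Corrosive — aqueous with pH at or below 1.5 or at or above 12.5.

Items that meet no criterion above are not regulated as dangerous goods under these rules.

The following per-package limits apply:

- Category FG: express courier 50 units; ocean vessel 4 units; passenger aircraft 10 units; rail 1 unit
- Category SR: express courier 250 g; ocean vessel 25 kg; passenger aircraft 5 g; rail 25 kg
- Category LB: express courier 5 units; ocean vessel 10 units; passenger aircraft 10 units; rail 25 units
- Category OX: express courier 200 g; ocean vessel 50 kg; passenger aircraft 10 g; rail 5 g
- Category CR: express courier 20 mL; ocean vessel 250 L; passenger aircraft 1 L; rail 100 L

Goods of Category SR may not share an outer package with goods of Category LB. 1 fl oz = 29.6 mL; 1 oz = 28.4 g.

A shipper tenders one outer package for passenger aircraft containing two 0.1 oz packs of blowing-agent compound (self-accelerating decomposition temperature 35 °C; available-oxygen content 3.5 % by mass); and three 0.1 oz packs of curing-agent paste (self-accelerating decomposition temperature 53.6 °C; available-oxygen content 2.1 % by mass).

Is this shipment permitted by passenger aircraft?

No

With self-accelerating decomposition temperature 35 °C (< 75 °C), the blowing-agent compound falls in Category SR.
Self-accelerating decomposition temperature 53.6 °C meets the Category SR criterion (Self-Reactive), so the curing-agent paste is Category SR.
Category SR net quantity: (two 0.1 oz packs = 5.68 g) + (three 0.1 oz packs = 8.52 g) = 14.2 g.
14.2 g exceeds the passenger aircraft limit of 5 g for Category SR.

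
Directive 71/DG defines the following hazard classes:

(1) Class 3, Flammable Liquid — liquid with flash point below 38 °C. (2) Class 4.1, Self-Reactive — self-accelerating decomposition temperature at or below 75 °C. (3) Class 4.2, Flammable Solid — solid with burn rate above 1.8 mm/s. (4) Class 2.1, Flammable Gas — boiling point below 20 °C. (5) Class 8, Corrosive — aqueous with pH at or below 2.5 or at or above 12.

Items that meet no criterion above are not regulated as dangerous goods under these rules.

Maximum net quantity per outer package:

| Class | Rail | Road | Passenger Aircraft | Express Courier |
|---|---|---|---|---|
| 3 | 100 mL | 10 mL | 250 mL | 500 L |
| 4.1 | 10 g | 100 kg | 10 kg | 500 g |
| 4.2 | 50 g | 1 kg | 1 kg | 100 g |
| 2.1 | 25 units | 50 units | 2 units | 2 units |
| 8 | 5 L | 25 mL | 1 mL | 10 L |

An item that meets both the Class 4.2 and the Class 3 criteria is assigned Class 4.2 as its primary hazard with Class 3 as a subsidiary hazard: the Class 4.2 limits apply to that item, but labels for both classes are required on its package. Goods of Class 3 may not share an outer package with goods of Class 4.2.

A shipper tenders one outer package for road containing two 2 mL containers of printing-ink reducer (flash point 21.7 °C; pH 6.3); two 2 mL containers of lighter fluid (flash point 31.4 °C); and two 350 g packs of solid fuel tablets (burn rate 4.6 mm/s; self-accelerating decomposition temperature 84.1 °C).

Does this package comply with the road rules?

No

With flash point 21.7 °C (< 38 °C), the printing-ink reducer falls in Class 3.
Flash point 31.4 °C meets the Class 3 criterion (Flammable Liquid), so the lighter fluid is Class 3.
Solid fuel tablets: burn rate 4.6 mm/s > 1.8 mm/s → Class 4.2 (Flammable Solid).
Class 3 net quantity: (two 2 mL containers = 4 mL) + (two 2 mL containers = 4 mL) = 8 mL.
8 mL ≤ 10 mL (road limit, Class 3) — within limit.
Class 4.2 quantity: two 350 g packs = 700 g.
700 g ≤ 1 kg (road limit, Class 4.2) — within limit.
Class 3 and Class 4.2 may not share an outer package.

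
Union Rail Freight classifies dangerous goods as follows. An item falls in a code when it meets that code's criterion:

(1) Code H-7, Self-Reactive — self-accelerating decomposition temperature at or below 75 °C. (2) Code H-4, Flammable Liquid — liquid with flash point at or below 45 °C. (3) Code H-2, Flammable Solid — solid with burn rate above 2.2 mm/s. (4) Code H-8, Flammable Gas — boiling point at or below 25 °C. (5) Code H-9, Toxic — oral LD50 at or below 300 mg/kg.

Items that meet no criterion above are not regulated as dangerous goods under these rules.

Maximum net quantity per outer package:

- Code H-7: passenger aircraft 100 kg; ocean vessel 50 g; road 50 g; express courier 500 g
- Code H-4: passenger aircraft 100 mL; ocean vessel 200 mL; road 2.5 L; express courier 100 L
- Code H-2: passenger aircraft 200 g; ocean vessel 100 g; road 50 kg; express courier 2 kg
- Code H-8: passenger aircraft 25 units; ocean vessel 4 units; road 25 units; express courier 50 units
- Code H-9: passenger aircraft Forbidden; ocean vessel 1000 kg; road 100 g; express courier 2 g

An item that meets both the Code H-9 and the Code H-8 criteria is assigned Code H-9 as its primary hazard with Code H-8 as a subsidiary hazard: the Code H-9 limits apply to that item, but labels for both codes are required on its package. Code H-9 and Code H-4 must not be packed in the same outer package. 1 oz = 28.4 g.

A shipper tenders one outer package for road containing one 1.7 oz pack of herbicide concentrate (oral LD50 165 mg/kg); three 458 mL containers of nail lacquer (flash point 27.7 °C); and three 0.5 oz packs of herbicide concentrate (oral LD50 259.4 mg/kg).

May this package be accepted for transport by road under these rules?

With oral LD50 165 mg/kg (≤ 300 mg/kg), the herbicide concentrate falls in Code H-9.
Flash point 27.7 °C meets the Code H-4 criterion (Flammable Liquid), so the nail lacquer is Code H-4.
The herbicide concentrate has oral LD50 259.4 mg/kg, which is ≤ 300 mg/kg, so it is Code H-9 (Toxic).
Total Code H-9: (one 1.7 oz pack = 48.28 g) + (three 0.5 oz packs = 42.6 g) = 90.88 g.
90.88 g is within the road limit of 100 g for Code H-9.
Code H-4 quantity: three 458 mL containers = 1.374 L.
That is within the Code H-4 road limit of 2.5 L.
Code H-9 and Code H-4 may not share an outer package.

No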